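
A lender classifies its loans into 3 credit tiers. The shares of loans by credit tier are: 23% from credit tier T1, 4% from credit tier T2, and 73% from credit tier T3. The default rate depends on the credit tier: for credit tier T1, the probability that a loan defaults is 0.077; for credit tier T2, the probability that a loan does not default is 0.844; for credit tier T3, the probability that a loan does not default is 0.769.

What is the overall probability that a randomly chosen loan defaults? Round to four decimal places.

P(D|T2) = 1 − 0.844 = 0.156.
P(D|T3) = 1 − 0.769 = 0.231.
Summing over the partition,
P(D) = P(D|T1)·P(T1) + P(D|T2)·P(T2) + P(D|T3)·P(T3)
      = 0.077·0.23 + 0.156·0.04 + 0.231·0.73
      = 0.01771 + 0.00624 + 0.16863 = 0.19258

0.1926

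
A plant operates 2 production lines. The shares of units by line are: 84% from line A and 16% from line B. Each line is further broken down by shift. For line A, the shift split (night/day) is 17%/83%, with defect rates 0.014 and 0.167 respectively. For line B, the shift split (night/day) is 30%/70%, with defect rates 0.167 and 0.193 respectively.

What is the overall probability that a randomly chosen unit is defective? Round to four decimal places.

0.1481

P(D|A) = 0.17·0.014 + 0.83·0.167 = 0.00238 + 0.13861 = 0.14099
P(D|B) = 0.3·0.167 + 0.7·0.193 = 0.0501 + 0.1351 = 0.1852
Then overall,
P(D) = 0.84·0.14099 + 0.16·0.1852
      = 0.1184316 + 0.029632 = 0.1480636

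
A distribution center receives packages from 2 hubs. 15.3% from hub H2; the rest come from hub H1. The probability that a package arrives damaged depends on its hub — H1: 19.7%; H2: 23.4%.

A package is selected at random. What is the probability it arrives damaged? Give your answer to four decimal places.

P(H1) = 1 − (0.153) = 0.847.
Using total probability over the partition,
P(D) = P(D|H1)·P(H1) + P(D|H2)·P(H2)
      = 0.197·0.847 + 0.234·0.153
      = 0.166859 + 0.035802 = 0.202661

P(D) ≈ 0.2027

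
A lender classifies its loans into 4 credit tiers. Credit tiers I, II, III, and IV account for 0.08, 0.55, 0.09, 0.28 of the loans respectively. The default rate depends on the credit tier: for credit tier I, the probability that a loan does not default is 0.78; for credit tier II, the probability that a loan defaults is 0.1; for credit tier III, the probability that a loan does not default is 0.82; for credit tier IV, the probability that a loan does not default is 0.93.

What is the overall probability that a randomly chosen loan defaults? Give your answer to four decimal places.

P(D|I) = 1 − 0.78 = 0.22.
P(D|III) = 1 − 0.82 = 0.18.
P(D|IV) = 1 − 0.93 = 0.07.
Summing over the partition,
P(D) = P(D|I)·P(I) + P(D|II)·P(II) + P(D|III)·P(III) + P(D|IV)·P(IV)
      = 0.22·0.08 + 0.1·0.55 + 0.18·0.09 + 0.07·0.28
      = 0.0176 + 0.055 + 0.0162 + 0.0196 = 0.1084

P(D) ≈ 0.1084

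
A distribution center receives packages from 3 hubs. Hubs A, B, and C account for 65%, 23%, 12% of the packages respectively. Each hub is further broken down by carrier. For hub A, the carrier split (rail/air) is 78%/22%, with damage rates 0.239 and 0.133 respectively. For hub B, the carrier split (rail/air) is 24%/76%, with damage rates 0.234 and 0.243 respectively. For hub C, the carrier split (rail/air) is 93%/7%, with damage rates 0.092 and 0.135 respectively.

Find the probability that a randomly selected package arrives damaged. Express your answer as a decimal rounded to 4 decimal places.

P(D|A) = 0.78·0.239 + 0.22·0.133 = 0.18642 + 0.02926 = 0.21568
P(D|B) = 0.24·0.234 + 0.76·0.243 = 0.05616 + 0.18468 = 0.24084
P(D|C) = 0.93·0.092 + 0.07·0.135 = 0.08556 + 0.00945 = 0.09501
By total probability over the outer partition,
P(D) = 0.65·0.21568 + 0.23·0.24084 + 0.12·0.09501
      = 0.140192 + 0.0553932 + 0.0114012 = 0.2069864

0.2070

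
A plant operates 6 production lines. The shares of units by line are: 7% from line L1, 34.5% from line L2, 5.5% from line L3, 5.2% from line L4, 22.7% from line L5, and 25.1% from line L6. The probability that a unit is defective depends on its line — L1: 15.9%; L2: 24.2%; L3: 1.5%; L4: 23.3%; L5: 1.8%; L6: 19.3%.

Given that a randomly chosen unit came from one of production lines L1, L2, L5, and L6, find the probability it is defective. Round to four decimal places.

Let S = {L1, L2, L5, L6}.
P(S) = 0.07 + 0.345 + 0.227 + 0.251 = 0.893.
P(D ∩ S) = 0.159·0.07 + 0.242·0.345 + 0.018·0.227 + 0.193·0.251 = 0.01113 + 0.08349 + 0.004086 + 0.048443 = 0.147149.
P(D | S) = 0.147149 / 0.893 = 0.164781…

P(D|S) ≈ 0.1648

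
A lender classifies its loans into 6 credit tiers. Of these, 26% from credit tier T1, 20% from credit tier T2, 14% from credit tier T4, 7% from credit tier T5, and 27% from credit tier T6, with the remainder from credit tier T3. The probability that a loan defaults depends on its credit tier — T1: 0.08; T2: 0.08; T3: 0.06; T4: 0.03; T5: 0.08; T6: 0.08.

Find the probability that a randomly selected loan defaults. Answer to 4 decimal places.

0.0718

P(T3) = 1 − (0.26 + 0.2 + 0.14 + 0.07 + 0.27) = 0.06.
P(D) = P(D|T1)·P(T1) + P(D|T2)·P(T2) + P(D|T3)·P(T3) + P(D|T4)·P(T4) + P(D|T5)·P(T5) + P(D|T6)·P(T6)
      = 0.08·0.26 + 0.08·0.2 + 0.06·0.06 + 0.03·0.14 + 0.08·0.07 + 0.08·0.27
      = 0.0208 + 0.016 + 0.0036 + 0.0042 + 0.0056 + 0.0216 = 0.0718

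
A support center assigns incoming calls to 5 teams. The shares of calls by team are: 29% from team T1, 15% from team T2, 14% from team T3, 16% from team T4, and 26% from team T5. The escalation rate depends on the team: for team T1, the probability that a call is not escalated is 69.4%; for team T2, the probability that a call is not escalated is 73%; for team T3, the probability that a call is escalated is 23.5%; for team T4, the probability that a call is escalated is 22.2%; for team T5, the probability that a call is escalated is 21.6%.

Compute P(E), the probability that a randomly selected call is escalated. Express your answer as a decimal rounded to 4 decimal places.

0.2538

P(E|T1) = 1 − 0.694 = 0.306.
P(E|T2) = 1 − 0.73 = 0.27.
Using total probability over the partition,
P(E) = P(E|T1)·P(T1) + P(E|T2)·P(T2) + P(E|T3)·P(T3) + P(E|T4)·P(T4) + P(E|T5)·P(T5)
      = 0.306·0.29 + 0.27·0.15 + 0.235·0.14 + 0.222·0.16 + 0.216·0.26
      = 0.08874 + 0.0405 + 0.0329 + 0.03552 + 0.05616 = 0.25382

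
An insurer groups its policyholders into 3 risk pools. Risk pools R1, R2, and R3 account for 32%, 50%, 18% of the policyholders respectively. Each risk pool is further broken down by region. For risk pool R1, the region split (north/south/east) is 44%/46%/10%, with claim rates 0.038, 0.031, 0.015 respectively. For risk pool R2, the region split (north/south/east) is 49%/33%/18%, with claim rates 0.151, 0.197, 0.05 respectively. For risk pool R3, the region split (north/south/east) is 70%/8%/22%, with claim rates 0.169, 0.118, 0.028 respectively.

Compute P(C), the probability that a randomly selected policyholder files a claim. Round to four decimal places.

P(C|R1) = 0.44·0.038 + 0.46·0.031 + 0.1·0.015 = 0.01672 + 0.01426 + 0.0015 = 0.03248
P(C|R2) = 0.49·0.151 + 0.33·0.197 + 0.18·0.05 = 0.07399 + 0.06501 + 0.009 = 0.148
P(C|R3) = 0.7·0.169 + 0.08·0.118 + 0.22·0.028 = 0.1183 + 0.00944 + 0.00616 = 0.1339
Then overall,
P(C) = 0.32·0.03248 + 0.5·0.148 + 0.18·0.1339
      = 0.0103936 + 0.074 + 0.024102 = 0.1084956

0.1085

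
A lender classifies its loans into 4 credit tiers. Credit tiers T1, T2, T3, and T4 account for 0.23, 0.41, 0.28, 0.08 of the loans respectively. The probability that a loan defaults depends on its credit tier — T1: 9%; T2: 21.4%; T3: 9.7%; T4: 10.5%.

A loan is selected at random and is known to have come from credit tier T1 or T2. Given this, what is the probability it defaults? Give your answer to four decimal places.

0.1694

Let S = {T1, T2}.
P(S) = 0.23 + 0.41 = 0.64.
P(D ∩ S) = 0.09·0.23 + 0.214·0.41 = 0.0207 + 0.08774 = 0.10844.
P(D | S) = 0.10844 / 0.64 = 0.169438…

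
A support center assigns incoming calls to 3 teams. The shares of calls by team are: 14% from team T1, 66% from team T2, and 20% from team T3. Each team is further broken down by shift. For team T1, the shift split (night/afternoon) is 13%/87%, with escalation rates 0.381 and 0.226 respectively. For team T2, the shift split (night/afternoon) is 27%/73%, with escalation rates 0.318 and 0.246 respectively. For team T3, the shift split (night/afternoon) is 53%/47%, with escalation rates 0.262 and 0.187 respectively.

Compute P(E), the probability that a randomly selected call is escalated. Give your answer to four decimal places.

0.2550

P(E|T1) = 0.13·0.381 + 0.87·0.226 = 0.04953 + 0.19662 = 0.24615
P(E|T2) = 0.27·0.318 + 0.73·0.246 = 0.08586 + 0.17958 = 0.26544
P(E|T3) = 0.53·0.262 + 0.47·0.187 = 0.13886 + 0.08789 = 0.22675
By total probability over the outer partition,
P(E) = 0.14·0.24615 + 0.66·0.26544 + 0.2·0.22675
      = 0.034461 + 0.1751904 + 0.04535 = 0.2550014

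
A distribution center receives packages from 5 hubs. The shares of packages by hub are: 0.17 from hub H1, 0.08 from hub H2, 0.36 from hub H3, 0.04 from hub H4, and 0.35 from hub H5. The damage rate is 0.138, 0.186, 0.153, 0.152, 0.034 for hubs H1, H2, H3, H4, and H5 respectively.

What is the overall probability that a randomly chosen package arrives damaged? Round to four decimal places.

0.1114

P(D) = P(D|H1)·P(H1) + P(D|H2)·P(H2) + P(D|H3)·P(H3) + P(D|H4)·P(H4) + P(D|H5)·P(H5)
      = 0.138·0.17 + 0.186·0.08 + 0.153·0.36 + 0.152·0.04 + 0.034·0.35
      = 0.02346 + 0.01488 + 0.05508 + 0.00608 + 0.0119 = 0.1114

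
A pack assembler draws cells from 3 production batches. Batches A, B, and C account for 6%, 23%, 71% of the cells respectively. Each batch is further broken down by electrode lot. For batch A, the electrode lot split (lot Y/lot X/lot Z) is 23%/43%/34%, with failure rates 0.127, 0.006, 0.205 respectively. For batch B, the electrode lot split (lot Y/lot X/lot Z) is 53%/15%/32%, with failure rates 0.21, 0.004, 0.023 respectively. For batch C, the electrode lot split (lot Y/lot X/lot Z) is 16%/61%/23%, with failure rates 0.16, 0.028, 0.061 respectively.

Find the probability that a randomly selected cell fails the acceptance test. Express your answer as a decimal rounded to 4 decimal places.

P(F|A) = 0.23·0.127 + 0.43·0.006 + 0.34·0.205 = 0.02921 + 0.00258 + 0.0697 = 0.10149
P(F|B) = 0.53·0.21 + 0.15·0.004 + 0.32·0.023 = 0.1113 + 0.0006 + 0.00736 = 0.11926
P(F|C) = 0.16·0.16 + 0.61·0.028 + 0.23·0.061 = 0.0256 + 0.01708 + 0.01403 = 0.05671
Then overall,
P(F) = 0.06·0.10149 + 0.23·0.11926 + 0.71·0.05671
      = 0.0060894 + 0.0274298 + 0.0402641 = 0.0737833

P(F) ≈ 0.0738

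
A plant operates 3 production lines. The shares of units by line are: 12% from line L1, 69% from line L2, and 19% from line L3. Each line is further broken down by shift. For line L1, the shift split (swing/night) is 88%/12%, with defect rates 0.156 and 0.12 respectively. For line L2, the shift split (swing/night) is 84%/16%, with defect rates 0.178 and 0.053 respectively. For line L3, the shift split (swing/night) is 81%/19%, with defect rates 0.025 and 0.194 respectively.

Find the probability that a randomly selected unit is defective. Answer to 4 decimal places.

0.1381

P(D|L1) = 0.88·0.156 + 0.12·0.12 = 0.13728 + 0.0144 = 0.15168
P(D|L2) = 0.84·0.178 + 0.16·0.053 = 0.14952 + 0.00848 = 0.158
P(D|L3) = 0.81·0.025 + 0.19·0.194 = 0.02025 + 0.03686 = 0.05711
Then overall,
P(D) = 0.12·0.15168 + 0.69·0.158 + 0.19·0.05711
      = 0.0182016 + 0.10902 + 0.0108509 = 0.1380725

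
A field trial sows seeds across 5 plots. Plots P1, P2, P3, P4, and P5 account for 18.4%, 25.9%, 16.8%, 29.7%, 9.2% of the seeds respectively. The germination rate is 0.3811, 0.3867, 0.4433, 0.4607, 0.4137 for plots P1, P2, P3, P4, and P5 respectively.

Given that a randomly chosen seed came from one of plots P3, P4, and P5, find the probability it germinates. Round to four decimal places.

Let S = {P3, P4, P5}.
P(S) = 0.168 + 0.297 + 0.092 = 0.557.
P(G ∩ S) = 0.4433·0.168 + 0.4607·0.297 + 0.4137·0.092 = 0.0744744 + 0.1368279 + 0.0380604 = 0.2493627.
P(G | S) = 0.2493627 / 0.557 = 0.447689…

P(G|S) ≈ 0.4477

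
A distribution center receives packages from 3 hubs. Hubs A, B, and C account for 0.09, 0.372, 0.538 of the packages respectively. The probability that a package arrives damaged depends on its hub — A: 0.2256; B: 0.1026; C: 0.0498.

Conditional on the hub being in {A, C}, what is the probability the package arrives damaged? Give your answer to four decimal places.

P(D|S) ≈ 0.0750

Let S = {A, C}.
P(S) = 0.09 + 0.538 = 0.628.
P(D ∩ S) = 0.2256·0.09 + 0.0498·0.538 = 0.020304 + 0.0267924 = 0.0470964.
P(D | S) = 0.0470964 / 0.628 = 0.074994…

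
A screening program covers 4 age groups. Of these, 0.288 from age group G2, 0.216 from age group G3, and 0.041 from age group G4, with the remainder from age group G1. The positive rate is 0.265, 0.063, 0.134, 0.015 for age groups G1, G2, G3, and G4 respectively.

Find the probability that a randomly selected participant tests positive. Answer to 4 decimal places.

P(G1) = 1 − (0.288 + 0.216 + 0.041) = 0.455.
P(T) = P(T|G1)·P(G1) + P(T|G2)·P(G2) + P(T|G3)·P(G3) + P(T|G4)·P(G4)
      = 0.265·0.455 + 0.063·0.288 + 0.134·0.216 + 0.015·0.041
      = 0.120575 + 0.018144 + 0.028944 + 0.000615 = 0.168278

0.1683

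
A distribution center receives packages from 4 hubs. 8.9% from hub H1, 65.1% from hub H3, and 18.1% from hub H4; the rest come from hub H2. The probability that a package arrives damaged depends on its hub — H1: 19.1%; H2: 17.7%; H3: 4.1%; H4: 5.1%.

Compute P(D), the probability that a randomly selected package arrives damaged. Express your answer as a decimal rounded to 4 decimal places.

0.0669

P(H2) = 1 − (0.089 + 0.651 + 0.181) = 0.079.
By the law of total probability,
P(D) = P(D|H1)·P(H1) + P(D|H2)·P(H2) + P(D|H3)·P(H3) + P(D|H4)·P(H4)
      = 0.191·0.089 + 0.177·0.079 + 0.041·0.651 + 0.051·0.181
      = 0.016999 + 0.013983 + 0.026691 + 0.009231 = 0.066904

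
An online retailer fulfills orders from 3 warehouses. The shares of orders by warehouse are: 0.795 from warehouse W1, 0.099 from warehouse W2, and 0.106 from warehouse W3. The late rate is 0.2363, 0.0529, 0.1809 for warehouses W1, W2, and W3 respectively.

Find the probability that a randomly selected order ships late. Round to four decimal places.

0.2123

Summing over the partition,
P(L) = P(L|W1)·P(W1) + P(L|W2)·P(W2) + P(L|W3)·P(W3)
      = 0.2363·0.795 + 0.0529·0.099 + 0.1809·0.106
      = 0.1878585 + 0.0052371 + 0.0191754 = 0.212271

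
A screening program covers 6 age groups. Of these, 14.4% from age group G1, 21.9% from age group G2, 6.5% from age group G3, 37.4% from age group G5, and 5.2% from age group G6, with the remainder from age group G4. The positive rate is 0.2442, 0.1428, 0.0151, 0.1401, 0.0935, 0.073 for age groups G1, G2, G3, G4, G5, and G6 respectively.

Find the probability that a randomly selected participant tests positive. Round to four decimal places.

P(G4) = 1 − (0.144 + 0.219 + 0.065 + 0.374 + 0.052) = 0.146.
Using total probability over the partition,
P(T) = P(T|G1)·P(G1) + P(T|G2)·P(G2) + P(T|G3)·P(G3) + P(T|G4)·P(G4) + P(T|G5)·P(G5) + P(T|G6)·P(G6)
      = 0.2442·0.144 + 0.1428·0.219 + 0.0151·0.065 + 0.1401·0.146 + 0.0935·0.374 + 0.073·0.052
      = 0.0351648 + 0.0312732 + 0.0009815 + 0.0204546 + 0.034969 + 0.003796 = 0.1266391

0.1266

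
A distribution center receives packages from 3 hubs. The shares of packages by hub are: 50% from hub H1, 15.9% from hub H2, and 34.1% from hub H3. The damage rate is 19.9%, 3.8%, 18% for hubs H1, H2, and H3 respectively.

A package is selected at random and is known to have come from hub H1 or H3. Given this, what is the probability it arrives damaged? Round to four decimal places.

0.1913

Let S = {H1, H3}.
P(S) = 0.5 + 0.341 = 0.841.
P(D ∩ S) = 0.199·0.5 + 0.18·0.341 = 0.0995 + 0.06138 = 0.16088.
P(D | S) = 0.16088 / 0.841 = 0.191296…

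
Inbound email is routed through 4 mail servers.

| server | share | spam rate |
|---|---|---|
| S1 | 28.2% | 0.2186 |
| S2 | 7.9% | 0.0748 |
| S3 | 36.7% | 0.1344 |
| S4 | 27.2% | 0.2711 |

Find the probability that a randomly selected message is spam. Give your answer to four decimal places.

0.1906

P(S) = P(S|S1)·P(S1) + P(S|S2)·P(S2) + P(S|S3)·P(S3) + P(S|S4)·P(S4)
      = 0.2186·0.282 + 0.0748·0.079 + 0.1344·0.367 + 0.2711·0.272
      = 0.0616452 + 0.0059092 + 0.0493248 + 0.0737392 = 0.1906184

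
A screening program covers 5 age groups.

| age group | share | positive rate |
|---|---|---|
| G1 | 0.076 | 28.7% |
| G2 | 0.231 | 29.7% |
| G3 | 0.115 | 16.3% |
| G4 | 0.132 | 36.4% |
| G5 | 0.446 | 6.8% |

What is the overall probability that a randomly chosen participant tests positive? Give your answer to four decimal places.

P(T) ≈ 0.1875

P(T) = P(T|G1)·P(G1) + P(T|G2)·P(G2) + P(T|G3)·P(G3) + P(T|G4)·P(G4) + P(T|G5)·P(G5)
      = 0.287·0.076 + 0.297·0.231 + 0.163·0.115 + 0.364·0.132 + 0.068·0.446
      = 0.021812 + 0.068607 + 0.018745 + 0.048048 + 0.030328 = 0.18754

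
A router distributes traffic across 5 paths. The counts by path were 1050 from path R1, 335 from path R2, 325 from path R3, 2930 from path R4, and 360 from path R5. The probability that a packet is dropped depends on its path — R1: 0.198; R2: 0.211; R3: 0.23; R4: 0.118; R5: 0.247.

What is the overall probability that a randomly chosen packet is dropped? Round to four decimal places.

Total: 1050 + 335 + 325 + 2930 + 360 = 5000.
P(R1) = 1050/5000 = 0.21. P(R2) = 335/5000 = 0.067. P(R3) = 325/5000 = 0.065. P(R4) = 2930/5000 = 0.586. P(R5) = 360/5000 = 0.072.
P(L) = P(L|R1)·P(R1) + P(L|R2)·P(R2) + P(L|R3)·P(R3) + P(L|R4)·P(R4) + P(L|R5)·P(R5)
      = 0.198·0.21 + 0.211·0.067 + 0.23·0.065 + 0.118·0.586 + 0.247·0.072
      = 0.04158 + 0.014137 + 0.01495 + 0.069148 + 0.017784 = 0.157599

P(L) ≈ 0.1576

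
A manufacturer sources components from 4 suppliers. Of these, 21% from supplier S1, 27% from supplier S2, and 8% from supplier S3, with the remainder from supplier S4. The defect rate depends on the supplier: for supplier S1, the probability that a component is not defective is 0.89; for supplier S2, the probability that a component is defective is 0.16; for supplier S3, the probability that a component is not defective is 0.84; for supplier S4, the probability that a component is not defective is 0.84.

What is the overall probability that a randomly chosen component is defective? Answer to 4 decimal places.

P(D) ≈ 0.1495

P(S4) = 1 − (0.21 + 0.27 + 0.08) = 0.44.
P(D|S1) = 1 − 0.89 = 0.11.
P(D|S3) = 1 − 0.84 = 0.16.
P(D|S4) = 1 − 0.84 = 0.16.
Using total probability over the partition,
P(D) = P(D|S1)·P(S1) + P(D|S2)·P(S2) + P(D|S3)·P(S3) + P(D|S4)·P(S4)
      = 0.11·0.21 + 0.16·0.27 + 0.16·0.08 + 0.16·0.44
      = 0.0231 + 0.0432 + 0.0128 + 0.0704 = 0.1495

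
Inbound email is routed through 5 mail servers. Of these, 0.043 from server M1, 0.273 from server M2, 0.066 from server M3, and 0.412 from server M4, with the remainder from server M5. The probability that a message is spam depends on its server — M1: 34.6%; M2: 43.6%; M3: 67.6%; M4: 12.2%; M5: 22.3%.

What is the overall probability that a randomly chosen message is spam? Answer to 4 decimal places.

0.2747

P(M5) = 1 − (0.043 + 0.273 + 0.066 + 0.412) = 0.206.
Summing over the partition,
P(S) = P(S|M1)·P(M1) + P(S|M2)·P(M2) + P(S|M3)·P(M3) + P(S|M4)·P(M4) + P(S|M5)·P(M5)
      = 0.346·0.043 + 0.436·0.273 + 0.676·0.066 + 0.122·0.412 + 0.223·0.206
      = 0.014878 + 0.119028 + 0.044616 + 0.050264 + 0.045938 = 0.274724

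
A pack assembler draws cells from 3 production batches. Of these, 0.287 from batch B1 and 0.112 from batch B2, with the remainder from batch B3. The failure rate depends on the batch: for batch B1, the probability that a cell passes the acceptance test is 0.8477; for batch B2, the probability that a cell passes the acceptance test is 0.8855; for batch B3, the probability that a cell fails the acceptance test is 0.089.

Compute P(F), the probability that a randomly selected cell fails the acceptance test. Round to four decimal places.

0.1100

P(B3) = 1 − (0.287 + 0.112) = 0.601.
P(F|B1) = 1 − 0.8477 = 0.1523.
P(F|B2) = 1 − 0.8855 = 0.1145.
P(F) = P(F|B1)·P(B1) + P(F|B2)·P(B2) + P(F|B3)·P(B3)
      = 0.1523·0.287 + 0.1145·0.112 + 0.089·0.601
      = 0.0437101 + 0.012824 + 0.053489 = 0.1100231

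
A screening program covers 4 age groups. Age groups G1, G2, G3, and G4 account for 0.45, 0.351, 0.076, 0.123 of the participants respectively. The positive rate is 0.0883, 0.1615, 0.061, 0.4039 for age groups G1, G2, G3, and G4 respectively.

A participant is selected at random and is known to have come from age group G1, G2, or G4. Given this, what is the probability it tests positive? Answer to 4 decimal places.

Let S = {G1, G2, G4}.
P(S) = 0.45 + 0.351 + 0.123 = 0.924.
P(T ∩ S) = 0.0883·0.45 + 0.1615·0.351 + 0.4039·0.123 = 0.039735 + 0.0566865 + 0.0496797 = 0.1461012.
P(T | S) = 0.1461012 / 0.924 = 0.158118…

0.1581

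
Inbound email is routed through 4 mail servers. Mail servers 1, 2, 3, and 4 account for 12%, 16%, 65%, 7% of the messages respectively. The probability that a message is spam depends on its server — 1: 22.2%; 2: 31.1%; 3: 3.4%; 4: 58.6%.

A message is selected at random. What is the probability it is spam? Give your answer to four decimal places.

P(S) = P(S|1)·P(1) + P(S|2)·P(2) + P(S|3)·P(3) + P(S|4)·P(4)
      = 0.222·0.12 + 0.311·0.16 + 0.034·0.65 + 0.586·0.07
      = 0.02664 + 0.04976 + 0.0221 + 0.04102 = 0.13952

0.1395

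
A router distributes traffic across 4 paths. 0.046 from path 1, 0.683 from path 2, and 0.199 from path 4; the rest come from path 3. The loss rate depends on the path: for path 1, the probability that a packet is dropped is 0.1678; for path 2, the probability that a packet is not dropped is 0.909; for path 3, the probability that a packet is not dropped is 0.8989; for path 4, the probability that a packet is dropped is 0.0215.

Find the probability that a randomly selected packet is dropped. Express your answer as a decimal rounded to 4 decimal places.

0.0814

P(3) = 1 − (0.046 + 0.683 + 0.199) = 0.072.
P(L|2) = 1 − 0.909 = 0.091.
P(L|3) = 1 − 0.8989 = 0.1011.
P(L) = P(L|1)·P(1) + P(L|2)·P(2) + P(L|3)·P(3) + P(L|4)·P(4)
      = 0.1678·0.046 + 0.091·0.683 + 0.1011·0.072 + 0.0215·0.199
      = 0.0077188 + 0.062153 + 0.0072792 + 0.0042785 = 0.0814295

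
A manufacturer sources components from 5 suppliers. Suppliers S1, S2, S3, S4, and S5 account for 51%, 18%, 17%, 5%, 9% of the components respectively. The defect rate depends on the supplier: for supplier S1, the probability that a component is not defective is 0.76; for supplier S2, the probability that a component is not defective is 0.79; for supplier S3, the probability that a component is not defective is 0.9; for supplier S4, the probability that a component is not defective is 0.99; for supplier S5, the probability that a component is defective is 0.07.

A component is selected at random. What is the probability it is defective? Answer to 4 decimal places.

P(D|S1) = 1 − 0.76 = 0.24.
P(D|S2) = 1 − 0.79 = 0.21.
P(D|S3) = 1 − 0.9 = 0.1.
P(D|S4) = 1 − 0.99 = 0.01.
P(D) = P(D|S1)·P(S1) + P(D|S2)·P(S2) + P(D|S3)·P(S3) + P(D|S4)·P(S4) + P(D|S5)·P(S5)
      = 0.24·0.51 + 0.21·0.18 + 0.1·0.17 + 0.01·0.05 + 0.07·0.09
      = 0.1224 + 0.0378 + 0.017 + 0.0005 + 0.0063 = 0.184

0.1840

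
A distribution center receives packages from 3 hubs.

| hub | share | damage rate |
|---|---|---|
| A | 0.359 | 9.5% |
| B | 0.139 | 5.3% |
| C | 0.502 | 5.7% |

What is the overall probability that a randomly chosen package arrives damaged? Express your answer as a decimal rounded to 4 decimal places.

0.0701

P(D) = P(D|A)·P(A) + P(D|B)·P(B) + P(D|C)·P(C)
      = 0.095·0.359 + 0.053·0.139 + 0.057·0.502
      = 0.034105 + 0.007367 + 0.028614 = 0.070086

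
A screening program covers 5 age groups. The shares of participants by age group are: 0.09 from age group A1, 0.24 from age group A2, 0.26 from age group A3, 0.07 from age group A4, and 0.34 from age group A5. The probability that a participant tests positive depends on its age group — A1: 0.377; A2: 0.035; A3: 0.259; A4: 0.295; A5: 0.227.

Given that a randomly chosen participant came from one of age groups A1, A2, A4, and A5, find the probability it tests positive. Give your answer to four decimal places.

Let S = {A1, A2, A4, A5}.
P(S) = 0.09 + 0.24 + 0.07 + 0.34 = 0.74.
P(T ∩ S) = 0.377·0.09 + 0.035·0.24 + 0.295·0.07 + 0.227·0.34 = 0.03393 + 0.0084 + 0.02065 + 0.07718 = 0.14016.
P(T | S) = 0.14016 / 0.74 = 0.189405…

P(T|S) ≈ 0.1894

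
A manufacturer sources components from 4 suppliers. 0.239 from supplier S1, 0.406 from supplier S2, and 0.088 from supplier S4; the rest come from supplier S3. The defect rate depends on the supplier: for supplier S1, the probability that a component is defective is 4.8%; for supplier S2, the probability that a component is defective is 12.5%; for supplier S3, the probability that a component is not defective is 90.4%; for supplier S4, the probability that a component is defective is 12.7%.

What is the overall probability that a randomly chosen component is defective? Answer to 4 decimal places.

P(S3) = 1 − (0.239 + 0.406 + 0.088) = 0.267.
P(D|S3) = 1 − 0.904 = 0.096.
P(D) = P(D|S1)·P(S1) + P(D|S2)·P(S2) + P(D|S3)·P(S3) + P(D|S4)·P(S4)
      = 0.048·0.239 + 0.125·0.406 + 0.096·0.267 + 0.127·0.088
      = 0.011472 + 0.05075 + 0.025632 + 0.011176 = 0.09903

P(D) ≈ 0.0990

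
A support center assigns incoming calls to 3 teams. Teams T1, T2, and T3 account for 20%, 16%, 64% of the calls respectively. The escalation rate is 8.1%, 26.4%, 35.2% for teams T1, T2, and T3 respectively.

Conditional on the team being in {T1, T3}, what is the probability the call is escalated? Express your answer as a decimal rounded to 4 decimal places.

P(E|S) ≈ 0.2875

Let S = {T1, T3}.
P(S) = 0.2 + 0.64 = 0.84.
P(E ∩ S) = 0.081·0.2 + 0.352·0.64 = 0.0162 + 0.22528 = 0.24148.
P(E | S) = 0.24148 / 0.84 = 0.287476…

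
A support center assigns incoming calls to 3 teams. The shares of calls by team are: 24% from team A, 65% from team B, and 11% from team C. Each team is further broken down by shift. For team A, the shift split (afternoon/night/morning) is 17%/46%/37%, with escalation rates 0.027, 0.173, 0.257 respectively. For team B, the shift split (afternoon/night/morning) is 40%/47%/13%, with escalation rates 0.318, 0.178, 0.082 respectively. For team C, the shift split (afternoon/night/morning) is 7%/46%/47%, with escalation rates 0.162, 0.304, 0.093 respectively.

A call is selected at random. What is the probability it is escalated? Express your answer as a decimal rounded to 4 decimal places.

P(E) ≈ 0.2084

P(E|A) = 0.17·0.027 + 0.46·0.173 + 0.37·0.257 = 0.00459 + 0.07958 + 0.09509 = 0.17926
P(E|B) = 0.4·0.318 + 0.47·0.178 + 0.13·0.082 = 0.1272 + 0.08366 + 0.01066 = 0.22152
P(E|C) = 0.07·0.162 + 0.46·0.304 + 0.47·0.093 = 0.01134 + 0.13984 + 0.04371 = 0.19489
By total probability over the outer partition,
P(E) = 0.24·0.17926 + 0.65·0.22152 + 0.11·0.19489
      = 0.0430224 + 0.143988 + 0.0214379 = 0.2084483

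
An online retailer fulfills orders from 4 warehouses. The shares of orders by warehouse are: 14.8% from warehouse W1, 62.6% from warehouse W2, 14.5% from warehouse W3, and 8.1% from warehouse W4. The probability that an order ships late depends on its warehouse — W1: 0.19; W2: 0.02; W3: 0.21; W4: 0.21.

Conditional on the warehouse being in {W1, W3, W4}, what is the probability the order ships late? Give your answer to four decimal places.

P(L|S) ≈ 0.2021

Let S = {W1, W3, W4}.
P(S) = 0.148 + 0.145 + 0.081 = 0.374.
P(L ∩ S) = 0.19·0.148 + 0.21·0.145 + 0.21·0.081 = 0.02812 + 0.03045 + 0.01701 = 0.07558.
P(L | S) = 0.07558 / 0.374 = 0.202086…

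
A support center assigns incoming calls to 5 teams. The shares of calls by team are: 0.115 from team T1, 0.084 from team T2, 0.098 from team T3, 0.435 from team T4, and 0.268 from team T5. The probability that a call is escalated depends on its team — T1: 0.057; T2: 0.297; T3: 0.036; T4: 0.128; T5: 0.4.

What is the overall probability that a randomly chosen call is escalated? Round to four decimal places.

0.1979

P(E) = P(E|T1)·P(T1) + P(E|T2)·P(T2) + P(E|T3)·P(T3) + P(E|T4)·P(T4) + P(E|T5)·P(T5)
      = 0.057·0.115 + 0.297·0.084 + 0.036·0.098 + 0.128·0.435 + 0.4·0.268
      = 0.006555 + 0.024948 + 0.003528 + 0.05568 + 0.1072 = 0.197911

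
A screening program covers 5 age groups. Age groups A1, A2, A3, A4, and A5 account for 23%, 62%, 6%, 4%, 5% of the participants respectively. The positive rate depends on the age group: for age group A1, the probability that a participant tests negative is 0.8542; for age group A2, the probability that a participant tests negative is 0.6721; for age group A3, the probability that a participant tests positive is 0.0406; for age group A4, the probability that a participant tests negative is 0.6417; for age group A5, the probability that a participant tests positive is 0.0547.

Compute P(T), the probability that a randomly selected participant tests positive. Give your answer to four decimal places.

P(T|A1) = 1 − 0.8542 = 0.1458.
P(T|A2) = 1 − 0.6721 = 0.3279.
P(T|A4) = 1 − 0.6417 = 0.3583.
Using total probability over the partition,
P(T) = P(T|A1)·P(A1) + P(T|A2)·P(A2) + P(T|A3)·P(A3) + P(T|A4)·P(A4) + P(T|A5)·P(A5)
      = 0.1458·0.23 + 0.3279·0.62 + 0.0406·0.06 + 0.3583·0.04 + 0.0547·0.05
      = 0.033534 + 0.203298 + 0.002436 + 0.014332 + 0.002735 = 0.256335

P(T) ≈ 0.2563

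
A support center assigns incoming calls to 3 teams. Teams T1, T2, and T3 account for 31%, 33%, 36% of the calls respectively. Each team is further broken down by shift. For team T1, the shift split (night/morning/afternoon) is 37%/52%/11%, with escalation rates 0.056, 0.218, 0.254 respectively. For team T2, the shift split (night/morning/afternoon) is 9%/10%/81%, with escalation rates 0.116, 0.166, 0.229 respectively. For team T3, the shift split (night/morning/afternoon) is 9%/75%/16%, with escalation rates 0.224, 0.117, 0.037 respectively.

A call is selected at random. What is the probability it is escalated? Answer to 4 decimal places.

0.1613

P(E|T1) = 0.37·0.056 + 0.52·0.218 + 0.11·0.254 = 0.02072 + 0.11336 + 0.02794 = 0.16202
P(E|T2) = 0.09·0.116 + 0.1·0.166 + 0.81·0.229 = 0.01044 + 0.0166 + 0.18549 = 0.21253
P(E|T3) = 0.09·0.224 + 0.75·0.117 + 0.16·0.037 = 0.02016 + 0.08775 + 0.00592 = 0.11383
Then overall,
P(E) = 0.31·0.16202 + 0.33·0.21253 + 0.36·0.11383
      = 0.0502262 + 0.0701349 + 0.0409788 = 0.1613399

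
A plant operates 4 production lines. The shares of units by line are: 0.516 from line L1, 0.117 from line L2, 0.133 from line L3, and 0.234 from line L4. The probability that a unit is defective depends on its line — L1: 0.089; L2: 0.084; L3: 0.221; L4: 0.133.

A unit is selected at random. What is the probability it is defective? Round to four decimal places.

P(D) = P(D|L1)·P(L1) + P(D|L2)·P(L2) + P(D|L3)·P(L3) + P(D|L4)·P(L4)
      = 0.089·0.516 + 0.084·0.117 + 0.221·0.133 + 0.133·0.234
      = 0.045924 + 0.009828 + 0.029393 + 0.031122 = 0.116267

P(D) ≈ 0.1163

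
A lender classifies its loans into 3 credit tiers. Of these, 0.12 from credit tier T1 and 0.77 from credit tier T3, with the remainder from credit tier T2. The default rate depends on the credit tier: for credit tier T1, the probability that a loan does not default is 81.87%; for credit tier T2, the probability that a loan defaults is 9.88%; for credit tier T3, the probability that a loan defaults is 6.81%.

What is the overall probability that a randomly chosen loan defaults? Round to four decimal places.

P(D) ≈ 0.0851

P(T2) = 1 − (0.12 + 0.77) = 0.11.
P(D|T1) = 1 − 0.8187 = 0.1813.
P(D) = P(D|T1)·P(T1) + P(D|T2)·P(T2) + P(D|T3)·P(T3)
      = 0.1813·0.12 + 0.0988·0.11 + 0.0681·0.77
      = 0.021756 + 0.010868 + 0.052437 = 0.085061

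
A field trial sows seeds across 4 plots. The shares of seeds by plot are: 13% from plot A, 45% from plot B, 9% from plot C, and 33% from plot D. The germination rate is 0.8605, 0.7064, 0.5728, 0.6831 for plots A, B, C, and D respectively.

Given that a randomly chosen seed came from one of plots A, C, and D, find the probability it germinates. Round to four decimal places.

0.7070

Let S = {A, C, D}.
P(S) = 0.13 + 0.09 + 0.33 = 0.55.
P(G ∩ S) = 0.8605·0.13 + 0.5728·0.09 + 0.6831·0.33 = 0.111865 + 0.051552 + 0.225423 = 0.38884.
P(G | S) = 0.38884 / 0.55 = 0.706982…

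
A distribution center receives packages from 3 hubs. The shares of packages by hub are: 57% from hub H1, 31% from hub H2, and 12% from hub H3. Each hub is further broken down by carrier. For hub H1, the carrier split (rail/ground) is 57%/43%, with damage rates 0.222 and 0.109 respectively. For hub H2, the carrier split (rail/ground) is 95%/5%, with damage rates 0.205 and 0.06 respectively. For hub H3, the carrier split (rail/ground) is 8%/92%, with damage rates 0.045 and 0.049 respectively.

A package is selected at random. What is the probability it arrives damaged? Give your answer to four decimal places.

0.1660

P(D|H1) = 0.57·0.222 + 0.43·0.109 = 0.12654 + 0.04687 = 0.17341
P(D|H2) = 0.95·0.205 + 0.05·0.06 = 0.19475 + 0.003 = 0.19775
P(D|H3) = 0.08·0.045 + 0.92·0.049 = 0.0036 + 0.04508 = 0.04868
Then overall,
P(D) = 0.57·0.17341 + 0.31·0.19775 + 0.12·0.04868
      = 0.0988437 + 0.0613025 + 0.0058416 = 0.1659878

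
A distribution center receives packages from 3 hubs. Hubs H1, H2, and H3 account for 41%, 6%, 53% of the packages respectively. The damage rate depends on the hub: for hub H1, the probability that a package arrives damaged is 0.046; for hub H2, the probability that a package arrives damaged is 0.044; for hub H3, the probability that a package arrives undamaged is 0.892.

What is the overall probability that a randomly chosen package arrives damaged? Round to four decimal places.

P(D|H3) = 1 − 0.892 = 0.108.
By the law of total probability,
P(D) = P(D|H1)·P(H1) + P(D|H2)·P(H2) + P(D|H3)·P(H3)
      = 0.046·0.41 + 0.044·0.06 + 0.108·0.53
      = 0.01886 + 0.00264 + 0.05724 = 0.07874

0.0787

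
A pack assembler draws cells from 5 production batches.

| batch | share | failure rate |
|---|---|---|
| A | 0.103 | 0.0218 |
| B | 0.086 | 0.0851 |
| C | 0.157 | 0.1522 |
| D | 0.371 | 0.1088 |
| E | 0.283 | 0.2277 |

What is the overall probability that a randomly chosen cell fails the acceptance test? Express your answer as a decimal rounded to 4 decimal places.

P(F) = P(F|A)·P(A) + P(F|B)·P(B) + P(F|C)·P(C) + P(F|D)·P(D) + P(F|E)·P(E)
      = 0.0218·0.103 + 0.0851·0.086 + 0.1522·0.157 + 0.1088·0.371 + 0.2277·0.283
      = 0.0022454 + 0.0073186 + 0.0238954 + 0.0403648 + 0.0644391 = 0.1382633

0.1383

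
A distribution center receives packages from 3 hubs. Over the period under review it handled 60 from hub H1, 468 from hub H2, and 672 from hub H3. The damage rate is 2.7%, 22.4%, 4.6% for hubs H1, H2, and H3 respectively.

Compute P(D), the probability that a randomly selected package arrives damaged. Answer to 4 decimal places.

0.1145

Total: 60 + 468 + 672 = 1200.
P(H1) = 60/1200 = 0.05. P(H2) = 468/1200 = 0.39. P(H3) = 672/1200 = 0.56.
P(D) = P(D|H1)·P(H1) + P(D|H2)·P(H2) + P(D|H3)·P(H3)
      = 0.027·0.05 + 0.224·0.39 + 0.046·0.56
      = 0.00135 + 0.08736 + 0.02576 = 0.11447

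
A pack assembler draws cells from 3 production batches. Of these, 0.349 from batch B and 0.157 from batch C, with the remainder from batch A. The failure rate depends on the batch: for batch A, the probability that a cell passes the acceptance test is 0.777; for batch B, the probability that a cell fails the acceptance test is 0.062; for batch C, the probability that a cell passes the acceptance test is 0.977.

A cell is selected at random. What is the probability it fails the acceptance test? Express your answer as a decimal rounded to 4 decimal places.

0.1354

P(A) = 1 − (0.349 + 0.157) = 0.494.
P(F|A) = 1 − 0.777 = 0.223.
P(F|C) = 1 − 0.977 = 0.023.
Summing over the partition,
P(F) = P(F|A)·P(A) + P(F|B)·P(B) + P(F|C)·P(C)
      = 0.223·0.494 + 0.062·0.349 + 0.023·0.157
      = 0.110162 + 0.021638 + 0.003611 = 0.135411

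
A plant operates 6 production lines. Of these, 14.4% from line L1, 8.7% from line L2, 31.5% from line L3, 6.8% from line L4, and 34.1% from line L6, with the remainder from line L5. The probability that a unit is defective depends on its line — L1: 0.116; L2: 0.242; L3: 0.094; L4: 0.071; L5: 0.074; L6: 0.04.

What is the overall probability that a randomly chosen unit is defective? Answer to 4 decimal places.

0.0892

P(L5) = 1 − (0.144 + 0.087 + 0.315 + 0.068 + 0.341) = 0.045.
Using total probability over the partition,
P(D) = P(D|L1)·P(L1) + P(D|L2)·P(L2) + P(D|L3)·P(L3) + P(D|L4)·P(L4) + P(D|L5)·P(L5) + P(D|L6)·P(L6)
      = 0.116·0.144 + 0.242·0.087 + 0.094·0.315 + 0.071·0.068 + 0.074·0.045 + 0.04·0.341
      = 0.016704 + 0.021054 + 0.02961 + 0.004828 + 0.00333 + 0.01364 = 0.089166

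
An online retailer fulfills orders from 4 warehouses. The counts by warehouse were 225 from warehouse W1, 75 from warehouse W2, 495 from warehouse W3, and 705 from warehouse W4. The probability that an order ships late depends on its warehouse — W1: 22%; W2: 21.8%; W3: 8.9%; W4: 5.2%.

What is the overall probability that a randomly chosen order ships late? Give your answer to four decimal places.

P(L) ≈ 0.0977

Total: 225 + 75 + 495 + 705 = 1500.
P(W1) = 225/1500 = 0.15. P(W2) = 75/1500 = 0.05. P(W3) = 495/1500 = 0.33. P(W4) = 705/1500 = 0.47.
Summing over the partition,
P(L) = P(L|W1)·P(W1) + P(L|W2)·P(W2) + P(L|W3)·P(W3) + P(L|W4)·P(W4)
      = 0.22·0.15 + 0.218·0.05 + 0.089·0.33 + 0.052·0.47
      = 0.033 + 0.0109 + 0.02937 + 0.02444 = 0.09771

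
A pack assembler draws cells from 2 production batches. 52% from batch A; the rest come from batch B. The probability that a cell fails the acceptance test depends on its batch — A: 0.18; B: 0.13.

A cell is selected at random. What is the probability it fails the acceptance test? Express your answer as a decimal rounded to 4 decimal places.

P(F) ≈ 0.1560

P(B) = 1 − (0.52) = 0.48.
P(F) = P(F|A)·P(A) + P(F|B)·P(B)
      = 0.18·0.52 + 0.13·0.48
      = 0.0936 + 0.0624 = 0.156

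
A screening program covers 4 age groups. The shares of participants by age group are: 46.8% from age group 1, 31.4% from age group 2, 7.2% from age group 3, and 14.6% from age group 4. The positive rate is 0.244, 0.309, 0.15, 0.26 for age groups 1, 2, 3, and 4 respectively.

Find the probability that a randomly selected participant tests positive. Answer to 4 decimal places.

Using total probability over the partition,
P(T) = P(T|1)·P(1) + P(T|2)·P(2) + P(T|3)·P(3) + P(T|4)·P(4)
      = 0.244·0.468 + 0.309·0.314 + 0.15·0.072 + 0.26·0.146
      = 0.114192 + 0.097026 + 0.0108 + 0.03796 = 0.259978

0.2600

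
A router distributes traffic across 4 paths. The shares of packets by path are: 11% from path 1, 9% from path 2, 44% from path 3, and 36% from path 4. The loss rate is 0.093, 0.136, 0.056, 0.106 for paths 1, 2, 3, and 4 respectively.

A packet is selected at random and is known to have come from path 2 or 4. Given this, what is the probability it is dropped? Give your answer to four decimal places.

Let S = {2, 4}.
P(S) = 0.09 + 0.36 = 0.45.
P(L ∩ S) = 0.136·0.09 + 0.106·0.36 = 0.01224 + 0.03816 = 0.0504.
P(L | S) = 0.0504 / 0.45 = 0.112000…

P(L|S) ≈ 0.1120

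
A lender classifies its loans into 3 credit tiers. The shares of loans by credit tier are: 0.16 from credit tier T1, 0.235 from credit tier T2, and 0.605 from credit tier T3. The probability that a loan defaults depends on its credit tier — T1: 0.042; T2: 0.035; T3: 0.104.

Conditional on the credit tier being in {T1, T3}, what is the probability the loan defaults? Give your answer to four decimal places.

0.0910

Let S = {T1, T3}.
P(S) = 0.16 + 0.605 = 0.765.
P(D ∩ S) = 0.042·0.16 + 0.104·0.605 = 0.00672 + 0.06292 = 0.06964.
P(D | S) = 0.06964 / 0.765 = 0.091033…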